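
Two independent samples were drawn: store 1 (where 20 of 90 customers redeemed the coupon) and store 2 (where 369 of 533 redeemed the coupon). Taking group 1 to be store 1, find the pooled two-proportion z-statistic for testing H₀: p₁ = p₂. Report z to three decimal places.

Sample proportions: p̂₁ = 20/90 = 0.22222 and p̂₂ = 369/533 = 0.69231.
Pooled p̂ = (20+369)/(90+533) = 389/623 = 0.62440.
SE = √[p̂(1−p̂)(1/n₁+1/n₂)] = √[0.62440·0.37560·(1/90+1/533)] ≈ 0.055189.
z = -0.47009/0.055189 = -8.518.

z = -8.518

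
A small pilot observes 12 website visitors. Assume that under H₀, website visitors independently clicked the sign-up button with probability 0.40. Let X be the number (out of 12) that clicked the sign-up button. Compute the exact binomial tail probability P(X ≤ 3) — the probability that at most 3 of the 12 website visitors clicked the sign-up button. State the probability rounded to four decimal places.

X is binomial with n = 12 and p = 0.40.
P(X ≤ 3) = C(12,0)·0.40^0·0.60^12 + C(12,1)·0.40^1·0.60^11 + C(12,2)·0.40^2·0.60^10 + C(12,3)·0.40^3·0.60^9.
= 0.002177 + 0.017414 + 0.063852 + 0.141894 = 0.2253.

P = 0.2253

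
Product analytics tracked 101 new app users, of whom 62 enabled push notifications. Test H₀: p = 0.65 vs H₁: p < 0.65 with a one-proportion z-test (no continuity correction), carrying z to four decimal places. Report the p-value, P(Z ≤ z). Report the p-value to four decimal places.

p-value = 0.2232

p̂ = 62/101 = 0.61386.
Under H₀, SE = √(p₀(1−p₀)/n) = √(0.65·0.35/101) = √0.002252475 = 0.047460.
z = (p̂ − p₀)/SE = (62/101 − 0.65)/0.047460 ≈ -0.7615.
From the standard normal, P(Z ≤ z) = 0.2232.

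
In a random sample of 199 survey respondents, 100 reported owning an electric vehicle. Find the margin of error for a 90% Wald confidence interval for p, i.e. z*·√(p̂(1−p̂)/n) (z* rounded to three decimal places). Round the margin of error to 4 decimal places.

ME = 0.0583

p̂ = 100/199 = 0.50251.
SE(p̂) = √(0.50251·0.49749/199) = 0.035444.
The 90% critical value is z* = 1.645.
So ME = 0.0583.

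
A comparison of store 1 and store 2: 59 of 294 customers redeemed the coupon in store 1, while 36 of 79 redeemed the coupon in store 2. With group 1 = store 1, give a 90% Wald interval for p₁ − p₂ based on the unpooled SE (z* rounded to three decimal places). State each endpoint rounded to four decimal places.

(-0.3549, -0.1552)

p̂₁ = 0.20068, p̂₂ = 0.45570, so the observed difference is -0.25502.
Unpooled SE = √(p̂₁(1−p̂₁)/n₁ + p̂₂(1−p̂₂)/n₂) = √(0.000545604 + 0.003139711) = 0.060707.
The 90% critical value is z* = 1.645. Margin of error = 0.09986.
Interval: -0.25502 ± 0.09986 → (-0.3549, -0.1552).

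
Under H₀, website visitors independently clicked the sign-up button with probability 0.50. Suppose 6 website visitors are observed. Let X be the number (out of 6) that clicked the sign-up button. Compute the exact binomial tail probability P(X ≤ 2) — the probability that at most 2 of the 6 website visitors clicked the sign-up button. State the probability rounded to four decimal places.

X ~ Binomial(n=6, p=0.50).
P(X ≤ 2) = C(6,0)·0.50^0·0.50^6 + C(6,1)·0.50^1·0.50^5 + C(6,2)·0.50^2·0.50^4.
= 0.015625 + 0.093750 + 0.234375 = 0.3438.

P = 0.3438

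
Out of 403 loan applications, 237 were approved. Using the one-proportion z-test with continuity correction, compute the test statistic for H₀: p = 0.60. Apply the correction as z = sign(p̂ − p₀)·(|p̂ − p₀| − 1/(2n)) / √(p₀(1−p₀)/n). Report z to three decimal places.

With x = 237 successes in n = 403, p̂ = 0.58809. p̂ − p₀ = -0.011911.
1/(2n) = 0.001241.
Corrected numerator: |-0.011911| − 0.001241 = 0.010670.
SE₀ = √(0.60·0.40/403) = 0.024404.
z = (−)0.010670/0.024404 = -0.437.

z = -0.437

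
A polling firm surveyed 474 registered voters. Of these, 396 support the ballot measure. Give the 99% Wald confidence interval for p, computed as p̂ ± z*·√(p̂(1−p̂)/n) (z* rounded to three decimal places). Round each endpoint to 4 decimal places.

p̂ = 396/474 = 0.83544.
Standard error of p̂: √(0.137478/474) = √0.000290038 = 0.017030.
The 99% critical value is z* = 2.576.
Margin = 2.576·0.017030 = 0.04387.
CI: 0.83544 ± 0.04387 = (0.7916, 0.8793).

(0.7916, 0.8793)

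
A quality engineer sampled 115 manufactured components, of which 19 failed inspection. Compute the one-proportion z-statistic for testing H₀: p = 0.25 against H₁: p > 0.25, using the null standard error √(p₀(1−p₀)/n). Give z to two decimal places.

z = -2.10

With x = 19 successes in n = 115, p̂ = 0.16522.
Null standard error: √(0.25·0.75/115) = √0.001630435 = 0.040379.
Test statistic: z = -0.08478/0.040379 = -2.10.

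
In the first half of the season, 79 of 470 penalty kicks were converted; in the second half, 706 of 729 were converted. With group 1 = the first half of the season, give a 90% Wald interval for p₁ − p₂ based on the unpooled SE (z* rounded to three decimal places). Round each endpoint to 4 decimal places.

(-0.8307, -0.7701)

p̂₁ = 79/470 = 0.16809, p̂₂ = 706/729 = 0.96845; p̂₁ − p̂₂ = -0.80036.
SE = √(0.000297516 + 0.000041913) = √0.000339429 = 0.018424.
The 90% critical value is z* = 1.645. Margin = 1.645·0.018424 = 0.03031.
CI: -0.80036 ± 0.03031 = (-0.8307, -0.7701).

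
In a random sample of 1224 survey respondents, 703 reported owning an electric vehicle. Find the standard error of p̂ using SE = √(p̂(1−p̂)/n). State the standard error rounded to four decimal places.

SE = 0.0141

Sample proportion p̂ = 703/1224 = 0.57435.
p̂(1−p̂) = 0.57435·0.42565 = 0.244472.
SE = √(0.244472/1224) = 0.0141.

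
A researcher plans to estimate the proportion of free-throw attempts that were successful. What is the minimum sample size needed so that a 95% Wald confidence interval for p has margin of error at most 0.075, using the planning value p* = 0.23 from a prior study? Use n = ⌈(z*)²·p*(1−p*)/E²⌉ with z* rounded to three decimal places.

n = 121

For 95% confidence, z* = 1.960.
p*(1−p*) = 0.23·0.77 = 0.1771.
(z*)²·p*(1−p*)/E² = 3.841600·0.1771/0.005625 = 120.951.
Rounding up, n = 121.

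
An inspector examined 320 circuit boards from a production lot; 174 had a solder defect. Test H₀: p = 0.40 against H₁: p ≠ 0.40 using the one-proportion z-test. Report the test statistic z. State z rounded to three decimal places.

With x = 174 successes in n = 320, p̂ = 0.54375.
Under H₀, SE = √(p₀(1−p₀)/n) = √(0.40·0.60/320) = √0.000750000 = 0.027386.
z = (p̂ − p₀)/SE = (0.54375 − 0.40)/0.027386 = 5.249.

z = 5.249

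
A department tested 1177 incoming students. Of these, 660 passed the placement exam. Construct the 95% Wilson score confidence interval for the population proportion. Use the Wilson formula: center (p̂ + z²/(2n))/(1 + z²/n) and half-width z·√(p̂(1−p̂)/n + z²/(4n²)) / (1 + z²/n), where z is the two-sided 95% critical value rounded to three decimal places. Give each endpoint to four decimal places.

(0.5322, 0.5889)

Here p̂ = 660/1177 = 0.56075 and z = 1.960 (z² = 3.841600).
1 + z²/n = 1.003264.
Adjusted center: (0.56075 + z²/(2n))/1.003264 = 0.56055.
Radicand: p̂(1−p̂)/n + z²/(4n²) = 0.000209269 + 0.000000693 = 0.000209962.
Half-width = z·√(radicand)/denom = 1.960·0.014490/1.003264 = 0.02831.
CI: 0.56055 ± 0.02831 = (0.5322, 0.5889).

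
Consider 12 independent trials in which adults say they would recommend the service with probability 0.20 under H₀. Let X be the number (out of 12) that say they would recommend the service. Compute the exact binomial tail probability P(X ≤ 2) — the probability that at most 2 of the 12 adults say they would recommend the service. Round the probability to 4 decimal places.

X ~ Binomial(n=12, p=0.20).
P(X ≤ 2) = C(12,0)·0.20^0·0.80^12 + C(12,1)·0.20^1·0.80^11 + C(12,2)·0.20^2·0.80^10.
= 0.068719 + 0.206158 + 0.283468 = 0.5583.

P = 0.5583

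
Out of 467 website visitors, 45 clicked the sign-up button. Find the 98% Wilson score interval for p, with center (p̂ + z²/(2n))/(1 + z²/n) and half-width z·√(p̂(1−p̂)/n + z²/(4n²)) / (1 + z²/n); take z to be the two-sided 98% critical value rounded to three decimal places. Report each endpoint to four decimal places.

(0.0691, 0.1329)

p̂ = 45/467 = 0.09636; z = 2.326, so z² = 5.410276.
1 + z²/n = 1.011585.
Center = (0.09636 + 0.005793)/1.011585 = 0.10098.
Radicand: p̂(1−p̂)/n + z²/(4n²) = 0.000186455 + 0.000006202 = 0.000192657.
Half-width = z·√(radicand)/denom = 2.326·0.013880/1.011585 = 0.03192.
Interval: 0.10098 ± 0.03192 → (0.0691, 0.1329).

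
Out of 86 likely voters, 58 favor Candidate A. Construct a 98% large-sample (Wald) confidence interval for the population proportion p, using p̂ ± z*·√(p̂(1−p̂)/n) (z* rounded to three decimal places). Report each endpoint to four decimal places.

(0.5569, 0.7920)

The sample proportion is 58/86 = 0.67442.
SE = √(p̂(1−p̂)/n) = √(0.219578/86) = 0.050530.
For 98% confidence, z* = 2.326.
Margin = 2.326·0.050530 = 0.11753.
Interval: 0.67442 ± 0.11753 → (0.5569, 0.7920).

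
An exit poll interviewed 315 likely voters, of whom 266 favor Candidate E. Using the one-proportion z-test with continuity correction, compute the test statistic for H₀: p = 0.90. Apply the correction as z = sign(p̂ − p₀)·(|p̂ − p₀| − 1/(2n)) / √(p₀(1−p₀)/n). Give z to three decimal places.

z = -3.193

With x = 266 successes in n = 315, p̂ = 0.84444. p̂ − p₀ = -0.055556.
Continuity correction 1/(2n) = 1/630 = 0.001587.
Corrected numerator: |-0.055556| − 0.001587 = 0.053969.
SE₀ = √(0.90·0.10/315) = 0.016903.
z = −0.053969/0.016903 = -3.193.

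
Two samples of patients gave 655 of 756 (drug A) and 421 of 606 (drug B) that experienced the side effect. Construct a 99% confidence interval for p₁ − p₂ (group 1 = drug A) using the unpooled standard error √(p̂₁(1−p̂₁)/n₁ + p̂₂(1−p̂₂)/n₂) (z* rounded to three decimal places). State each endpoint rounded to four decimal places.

(0.1139, 0.2295)

p̂₁ = 0.86640, p̂₂ = 0.69472, so the observed difference is 0.17168.
SE = √(0.000153108 + 0.000349974) = √0.000503082 = 0.022429.
z* = 2.576 at the 99% level. Margin of error = 0.05778.
Interval: 0.17168 ± 0.05778 → (0.1139, 0.2295).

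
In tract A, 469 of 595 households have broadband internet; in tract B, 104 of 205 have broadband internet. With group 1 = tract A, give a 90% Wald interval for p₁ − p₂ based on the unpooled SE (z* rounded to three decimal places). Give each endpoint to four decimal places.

p̂₁ = 469/595 = 0.78824, p̂₂ = 104/205 = 0.50732; p̂₁ − p̂₂ = 0.28092.
SE = √(0.000280539 + 0.001219251) = √0.001499790 = 0.038727.
z* = 1.645 at the 90% level. Margin of error = 0.06371.
Interval: 0.28092 ± 0.06371 → (0.2172, 0.3446).

(0.2172, 0.3446)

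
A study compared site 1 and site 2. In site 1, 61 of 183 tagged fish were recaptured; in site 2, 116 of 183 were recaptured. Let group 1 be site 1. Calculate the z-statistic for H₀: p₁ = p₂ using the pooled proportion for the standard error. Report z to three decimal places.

p̂₁ = 61/183 = 0.33333, p̂₂ = 116/183 = 0.63388.
Pooled p̂ = (61+116)/(183+183) = 177/366 = 0.48361.
SE = √[p̂(1−p̂)(1/n₁+1/n₂)] = √[0.48361·0.51639·(1/183+1/183)] ≈ 0.052243.
z = (p̂₁ − p̂₂)/SE = (0.33333 − 0.63388)/0.052243 = -0.30055/0.052243 = -5.753.

z = -5.753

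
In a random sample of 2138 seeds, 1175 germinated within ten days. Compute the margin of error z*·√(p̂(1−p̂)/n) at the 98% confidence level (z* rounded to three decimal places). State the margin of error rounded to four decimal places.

The sample proportion is 1175/2138 = 0.54958.
SE = √(p̂(1−p̂)/n) = √(0.247542/2138) = 0.010760.
z* = 2.326 at the 98% level.
Margin of error = z*·SE = 2.326 × 0.010760 = 0.0250.

ME = 0.0250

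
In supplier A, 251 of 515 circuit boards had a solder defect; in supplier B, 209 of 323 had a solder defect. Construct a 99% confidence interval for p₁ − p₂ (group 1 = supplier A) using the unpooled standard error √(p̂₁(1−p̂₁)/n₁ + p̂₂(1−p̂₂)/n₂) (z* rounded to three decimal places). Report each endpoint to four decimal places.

p̂₁ = 0.48738, p̂₂ = 0.64706, so the observed difference is -0.15968.
Unpooled SE = √(p̂₁(1−p̂₁)/n₁ + p̂₂(1−p̂₂)/n₂) = √(0.000485128 + 0.000707039) = 0.034528.
The 99% critical value is z* = 2.576. Margin = 2.576·0.034528 = 0.08894.
Interval: -0.15968 ± 0.08894 → (-0.2486, -0.0707).

(-0.2486, -0.0707)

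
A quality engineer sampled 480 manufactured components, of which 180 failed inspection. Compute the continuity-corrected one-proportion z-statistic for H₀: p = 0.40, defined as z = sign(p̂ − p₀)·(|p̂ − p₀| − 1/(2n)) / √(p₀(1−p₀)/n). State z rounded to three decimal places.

The sample proportion is 180/480 = 0.37500. p̂ − p₀ = -0.025000.
1/(2n) = 0.001042.
Corrected numerator: |-0.025000| − 0.001042 = 0.023958.
SE₀ = √(0.40·0.60/480) = 0.022361.
z = −0.023958/0.022361 = -1.071.

z = -1.071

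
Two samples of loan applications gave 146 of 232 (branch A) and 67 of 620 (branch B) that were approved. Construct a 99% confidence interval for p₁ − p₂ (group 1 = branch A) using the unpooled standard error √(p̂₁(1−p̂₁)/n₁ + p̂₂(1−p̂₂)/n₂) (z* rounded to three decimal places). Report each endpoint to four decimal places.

(0.4335, 0.6090)

p̂₁ = 0.62931, p̂₂ = 0.10806, so the observed difference is 0.52125.
Unpooled SE = √(p̂₁(1−p̂₁)/n₁ + p̂₂(1−p̂₂)/n₂) = √(0.001005512 + 0.000155462) = 0.034073.
The 99% critical value is z* = 2.576. Margin = 2.576·0.034073 = 0.08777.
CI: 0.52125 ± 0.08777 = (0.4335, 0.6090).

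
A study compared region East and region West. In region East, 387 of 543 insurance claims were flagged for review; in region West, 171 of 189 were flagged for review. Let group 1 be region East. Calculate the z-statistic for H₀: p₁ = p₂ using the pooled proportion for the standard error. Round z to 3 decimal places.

Sample proportions: p̂₁ = 387/543 = 0.71271 and p̂₂ = 171/189 = 0.90476.
Pooling: p̂ = 558/732 = 0.76230.
SE = √[p̂(1−p̂)(1/n₁+1/n₂)] = √[0.76230·0.23770·(1/543+1/189)] ≈ 0.035951.
z = (p̂₁ − p̂₂)/SE = (0.71271 − 0.90476)/0.035951 = -0.19205/0.035951 = -5.342.

z = -5.342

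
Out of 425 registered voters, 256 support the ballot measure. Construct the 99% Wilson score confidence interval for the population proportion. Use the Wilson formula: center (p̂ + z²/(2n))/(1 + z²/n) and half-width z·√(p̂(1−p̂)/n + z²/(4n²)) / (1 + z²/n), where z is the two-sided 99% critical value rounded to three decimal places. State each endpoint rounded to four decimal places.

(0.5401, 0.6615)

p̂ = 256/425 = 0.60235; z = 2.576, so z² = 6.635776.
Denominator 1 + z²/n = 1 + 6.635776/425 = 1.015614.
Center = (0.60235 + 0.007807)/1.015614 = 0.60078.
Radicand: p̂(1−p̂)/n + z²/(4n²) = 0.000563586 + 0.000009184 = 0.000572770.
Half-width = z·√(radicand)/denom = 2.576·0.023933/1.015614 = 0.06070.
CI: 0.60078 ± 0.06070 = (0.5401, 0.6615).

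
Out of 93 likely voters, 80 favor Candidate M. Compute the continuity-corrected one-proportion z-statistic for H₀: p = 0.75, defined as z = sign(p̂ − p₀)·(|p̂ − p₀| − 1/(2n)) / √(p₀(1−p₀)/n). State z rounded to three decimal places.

z = 2.335

With x = 80 successes in n = 93, p̂ = 0.86022. p̂ − p₀ = 0.110215.
Continuity correction 1/(2n) = 1/186 = 0.005376.
Corrected numerator: |0.110215| − 0.005376 = 0.104839.
SE₀ = √(0.75·0.25/93) = 0.044901.
z = +0.104839/0.044901 = 2.335.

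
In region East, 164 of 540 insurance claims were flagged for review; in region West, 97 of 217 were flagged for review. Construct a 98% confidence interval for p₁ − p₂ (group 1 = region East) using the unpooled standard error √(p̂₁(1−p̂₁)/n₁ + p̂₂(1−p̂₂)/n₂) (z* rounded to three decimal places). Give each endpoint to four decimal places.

p̂₁ = 0.30370, p̂₂ = 0.44700, so the observed difference is -0.14330.
SE = √(0.000391607 + 0.001139131) = √0.001530738 = 0.039125.
For 98% confidence, z* = 2.326. Margin = 2.326·0.039125 = 0.09100.
So the interval runs from -0.2343 to -0.0523.

(-0.2343, -0.0523)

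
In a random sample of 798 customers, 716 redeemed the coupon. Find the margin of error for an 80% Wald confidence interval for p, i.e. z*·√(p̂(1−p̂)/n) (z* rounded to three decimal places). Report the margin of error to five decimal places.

Sample proportion p̂ = 716/798 = 0.89724.
SE = √(p̂(1−p̂)/n) = √(0.092198/798) = 0.010749.
For 80% confidence, z* = 1.282.
ME = 1.282·0.010749 = 0.01378.

ME = 0.01378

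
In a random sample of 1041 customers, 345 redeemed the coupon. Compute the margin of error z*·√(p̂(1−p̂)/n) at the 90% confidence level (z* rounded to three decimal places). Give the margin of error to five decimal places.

ME = 0.02400

The sample proportion is 345/1041 = 0.33141.
SE = √(p̂(1−p̂)/n) = √(0.221578/1041) = 0.014589.
For 90% confidence, z* = 1.645.
Margin of error = z*·SE = 1.645 × 0.014589 = 0.02400.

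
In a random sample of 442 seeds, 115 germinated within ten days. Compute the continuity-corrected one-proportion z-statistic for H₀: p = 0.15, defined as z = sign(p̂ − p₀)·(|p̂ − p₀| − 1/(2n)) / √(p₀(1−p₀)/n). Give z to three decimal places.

p̂ = 115/442 = 0.26018. p̂ − p₀ = 0.110181.
Continuity correction 1/(2n) = 1/884 = 0.001131.
Corrected numerator: |0.110181| − 0.001131 = 0.109050.
SE₀ = √(0.15·0.85/442) = 0.016984.
z = +0.109050/0.016984 = 6.421.

z = 6.421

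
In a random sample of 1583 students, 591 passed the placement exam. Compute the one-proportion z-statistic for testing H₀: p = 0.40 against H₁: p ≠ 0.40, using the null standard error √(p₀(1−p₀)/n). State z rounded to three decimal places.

z = -2.165

p̂ = 591/1583 = 0.37334.
SE₀ = √(0.40·0.60/1583) = 0.012313.
z = (0.37334 − 0.40)/0.012313 = -0.02666/0.012313 = -2.165.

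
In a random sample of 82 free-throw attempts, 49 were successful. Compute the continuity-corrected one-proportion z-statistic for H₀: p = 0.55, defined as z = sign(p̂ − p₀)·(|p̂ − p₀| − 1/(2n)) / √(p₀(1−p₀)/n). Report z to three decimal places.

With x = 49 successes in n = 82, p̂ = 0.59756. p̂ − p₀ = 0.047561.
Continuity correction 1/(2n) = 1/164 = 0.006098.
Corrected numerator: |0.047561| − 0.006098 = 0.041463.
Null standard error: √(0.55·0.45/82) = √0.003018293 = 0.054939.
z = (+)0.041463/0.054939 = 0.755.

z = 0.755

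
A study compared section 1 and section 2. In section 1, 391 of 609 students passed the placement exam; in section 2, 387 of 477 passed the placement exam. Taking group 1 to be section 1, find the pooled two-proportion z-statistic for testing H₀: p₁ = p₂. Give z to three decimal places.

z = -6.142

p̂₁ = 391/609 = 0.64204, p̂₂ = 387/477 = 0.81132.
Pooling: p̂ = 778/1086 = 0.71639.
SE = √[p̂(1−p̂)(1/n₁+1/n₂)] = √[0.71639·0.28361·(1/609+1/477)] ≈ 0.027560.
z = (p̂₁ − p̂₂)/SE = (0.64204 − 0.81132)/0.027560 = -0.16928/0.027560 = -6.142.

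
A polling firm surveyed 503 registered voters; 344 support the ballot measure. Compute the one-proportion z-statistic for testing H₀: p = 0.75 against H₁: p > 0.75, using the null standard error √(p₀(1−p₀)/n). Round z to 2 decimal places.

Sample proportion p̂ = 344/503 = 0.68390.
SE₀ = √(0.75·0.25/503) = 0.019307.
Test statistic: z = -0.06610/0.019307 = -3.42.

z = -3.42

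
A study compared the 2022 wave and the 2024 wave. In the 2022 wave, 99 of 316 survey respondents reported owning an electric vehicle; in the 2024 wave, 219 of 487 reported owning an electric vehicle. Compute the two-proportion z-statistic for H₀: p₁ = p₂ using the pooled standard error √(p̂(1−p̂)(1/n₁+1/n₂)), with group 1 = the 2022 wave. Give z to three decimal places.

p̂₁ = 99/316 = 0.31329, p̂₂ = 219/487 = 0.44969.
Pooling: p̂ = 318/803 = 0.39601.
Pooled SE = √[0.2391871·0.00521795] ≈ 0.035328.
z = -0.13640/0.035328 = -3.861.

z = -3.861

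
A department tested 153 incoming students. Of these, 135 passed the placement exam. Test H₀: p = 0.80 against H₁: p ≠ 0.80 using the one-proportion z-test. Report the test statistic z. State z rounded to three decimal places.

z = 2.547

The sample proportion is 135/153 = 0.88235.
Under H₀, SE = √(p₀(1−p₀)/n) = √(0.80·0.20/153) = √0.001045752 = 0.032338.
z = (0.88235 − 0.80)/0.032338 = 0.08235/0.032338 = 2.547.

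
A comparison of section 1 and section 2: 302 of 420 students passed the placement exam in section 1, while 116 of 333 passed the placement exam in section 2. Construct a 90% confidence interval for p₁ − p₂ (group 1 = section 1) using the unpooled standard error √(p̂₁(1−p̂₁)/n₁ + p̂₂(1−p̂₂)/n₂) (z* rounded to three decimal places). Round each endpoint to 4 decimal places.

(0.3146, 0.4268)

p̂₁ = 302/420 = 0.71905, p̂₂ = 116/333 = 0.34835; p̂₁ − p̂₂ = 0.37070.
SE = √(0.000480996 + 0.000681687) = √0.001162683 = 0.034098.
The 90% critical value is z* = 1.645. Margin = 1.645·0.034098 = 0.05609.
So the interval runs from 0.3146 to 0.4268.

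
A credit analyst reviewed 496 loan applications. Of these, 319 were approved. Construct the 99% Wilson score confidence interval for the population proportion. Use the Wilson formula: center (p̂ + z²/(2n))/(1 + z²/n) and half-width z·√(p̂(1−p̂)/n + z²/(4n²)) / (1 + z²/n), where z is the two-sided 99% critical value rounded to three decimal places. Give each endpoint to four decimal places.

(0.5862, 0.6963)

Here p̂ = 319/496 = 0.64315 and z = 2.576 (z² = 6.635776).
Denominator 1 + z²/n = 1 + 6.635776/496 = 1.013379.
Adjusted center: (0.64315 + z²/(2n))/1.013379 = 0.64126.
Radicand: p̂(1−p̂)/n + z²/(4n²) = 0.000462721 + 0.000006743 = 0.000469464.
Half-width = z·√(radicand)/denom = 2.576·0.021667/1.013379 = 0.05508.
CI: 0.64126 ± 0.05508 = (0.5862, 0.6963).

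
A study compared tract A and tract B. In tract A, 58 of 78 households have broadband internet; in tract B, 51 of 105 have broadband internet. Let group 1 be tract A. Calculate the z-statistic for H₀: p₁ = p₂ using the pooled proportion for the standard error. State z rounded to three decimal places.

z = 3.515

p̂₁ = 58/78 = 0.74359, p̂₂ = 51/105 = 0.48571.
Pooled p̂ = (58+51)/(78+105) = 109/183 = 0.59563.
Pooled SE = √[0.2408552·0.02234432] ≈ 0.073360.
z = (p̂₁ − p̂₂)/SE = (0.74359 − 0.48571)/0.073360 = 0.25788/0.073360 = 3.515.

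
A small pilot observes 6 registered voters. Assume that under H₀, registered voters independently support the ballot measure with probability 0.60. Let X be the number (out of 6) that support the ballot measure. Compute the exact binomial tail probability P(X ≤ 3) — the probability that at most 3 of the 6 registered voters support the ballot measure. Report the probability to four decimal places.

X ~ Binomial(n=6, p=0.60).
P(X ≤ 3) = C(6,0)·0.60^0·0.40^6 + C(6,1)·0.60^1·0.40^5 + C(6,2)·0.60^2·0.40^4 + C(6,3)·0.60^3·0.40^3.
= 0.004096 + 0.036864 + 0.138240 + 0.276480 = 0.4557.

P = 0.4557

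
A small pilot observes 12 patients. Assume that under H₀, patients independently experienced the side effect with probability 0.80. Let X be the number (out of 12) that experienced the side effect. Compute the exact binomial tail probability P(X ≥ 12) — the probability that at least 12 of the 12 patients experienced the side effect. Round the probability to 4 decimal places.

X ~ Binomial(n=12, p=0.80).
P(X ≥ 12) = C(12,12)·0.80^12·0.20^0.
= 0.068719 = 0.0687.

P = 0.0687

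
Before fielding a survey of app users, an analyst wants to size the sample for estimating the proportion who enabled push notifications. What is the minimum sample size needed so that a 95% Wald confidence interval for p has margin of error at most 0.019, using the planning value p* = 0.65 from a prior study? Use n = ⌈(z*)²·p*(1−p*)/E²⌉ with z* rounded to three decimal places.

For 95% confidence, z* = 1.960.
p*(1−p*) = 0.2275.
(z*)²·p*(1−p*)/E² = 3.841600·0.2275/0.000361 = 2420.953.
⌈2420.953⌉ = 2421.

n = 2421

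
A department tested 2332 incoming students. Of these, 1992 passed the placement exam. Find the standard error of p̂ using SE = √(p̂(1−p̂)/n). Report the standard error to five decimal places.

SE = 0.00731

With x = 1992 successes in n = 2332, p̂ = 0.85420.
p̂(1−p̂) = 0.85420·0.14580 = 0.124542.
Dividing by n and taking the root: √0.000053406 = 0.00731.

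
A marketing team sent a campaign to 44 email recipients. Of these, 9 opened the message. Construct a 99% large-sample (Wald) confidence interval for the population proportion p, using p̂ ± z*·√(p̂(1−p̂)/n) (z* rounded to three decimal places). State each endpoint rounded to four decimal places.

p̂ = 9/44 = 0.20455.
SE = √(p̂(1−p̂)/n) = √(0.162707/44) = 0.060810.
For 99% confidence, z* = 2.576.
Margin of error: 2.576 × 0.060810 = 0.15665.
So the interval runs from 0.0479 to 0.3612.

(0.0479, 0.3612)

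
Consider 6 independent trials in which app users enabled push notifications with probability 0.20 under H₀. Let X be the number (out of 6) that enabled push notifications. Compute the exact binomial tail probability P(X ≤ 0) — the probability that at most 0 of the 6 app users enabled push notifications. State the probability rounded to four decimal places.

P = 0.2621

X is binomial with n = 6 and p = 0.20.
P(X ≤ 0) = C(6,0)·0.20^0·0.80^6.
= 0.262144 = 0.2621.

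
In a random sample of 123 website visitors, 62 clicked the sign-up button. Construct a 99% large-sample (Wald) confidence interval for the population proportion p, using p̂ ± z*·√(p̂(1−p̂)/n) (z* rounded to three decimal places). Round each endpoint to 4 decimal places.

(0.3879, 0.6202)

p̂ = 62/123 = 0.50407.
Standard error of p̂: √(0.249983/123) = √0.002032386 = 0.045082.
For 99% confidence, z* = 2.576.
Margin of error: 2.576 × 0.045082 = 0.11613.
CI: 0.50407 ± 0.11613 = (0.3879, 0.6202).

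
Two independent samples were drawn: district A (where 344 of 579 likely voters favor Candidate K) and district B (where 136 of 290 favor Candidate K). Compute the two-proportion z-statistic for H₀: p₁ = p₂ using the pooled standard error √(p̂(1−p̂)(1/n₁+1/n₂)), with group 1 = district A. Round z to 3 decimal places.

z = 3.499

Sample proportions: p̂₁ = 344/579 = 0.59413 and p̂₂ = 136/290 = 0.46897.
Pooled p̂ = (344+136)/(579+290) = 480/869 = 0.55236.
SE = √[p̂(1−p̂)(1/n₁+1/n₂)] = √[0.55236·0.44764·(1/579+1/290)] ≈ 0.035772.
z = 0.12516/0.035772 = 3.499.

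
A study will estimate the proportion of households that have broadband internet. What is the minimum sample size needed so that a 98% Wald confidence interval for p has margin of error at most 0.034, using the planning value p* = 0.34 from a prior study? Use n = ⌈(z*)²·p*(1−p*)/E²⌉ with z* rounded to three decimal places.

n = 1051

For 98% confidence, z* = 2.326.
p*(1−p*) = 0.2244.
Required n before rounding: 5.410276 × 0.2244 / 0.034² = 1050.230.
⌈1050.230⌉ = 1051.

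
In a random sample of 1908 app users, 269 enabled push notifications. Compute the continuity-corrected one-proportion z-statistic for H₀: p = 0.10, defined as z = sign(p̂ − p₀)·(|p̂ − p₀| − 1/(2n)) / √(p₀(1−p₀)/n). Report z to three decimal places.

The sample proportion is 269/1908 = 0.14099. p̂ − p₀ = 0.040985.
1/(2n) = 0.000262.
Corrected numerator: |0.040985| − 0.000262 = 0.040723.
SE₀ = √(0.10·0.90/1908) = 0.006868.
z = +0.040723/0.006868 = 5.929.

z = 5.929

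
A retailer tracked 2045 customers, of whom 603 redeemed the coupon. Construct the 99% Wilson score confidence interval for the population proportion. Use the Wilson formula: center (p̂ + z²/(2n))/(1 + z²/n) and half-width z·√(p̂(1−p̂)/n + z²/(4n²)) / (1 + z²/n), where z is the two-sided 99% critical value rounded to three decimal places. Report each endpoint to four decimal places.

(0.2696, 0.3215)

p̂ = 603/2045 = 0.29487; z = 2.576, so z² = 6.635776.
Denominator 1 + z²/n = 1 + 6.635776/2045 = 1.003245.
Center = (0.29487 + 0.001622)/1.003245 = 0.29553.
Radicand: p̂(1−p̂)/n + z²/(4n²) = 0.000101672 + 0.000000397 = 0.000102069.
Half-width = 2.576·√0.000102069/1.003245 = 0.02594.
CI: 0.29553 ± 0.02594 = (0.2696, 0.3215).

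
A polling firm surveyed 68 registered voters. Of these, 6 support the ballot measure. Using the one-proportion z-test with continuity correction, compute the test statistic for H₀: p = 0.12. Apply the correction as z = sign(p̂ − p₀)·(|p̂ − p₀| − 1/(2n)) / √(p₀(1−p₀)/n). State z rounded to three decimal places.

z = -0.619

p̂ = 6/68 = 0.08824. p̂ − p₀ = -0.031765.
Continuity correction 1/(2n) = 1/136 = 0.007353.
Corrected numerator: |-0.031765| − 0.007353 = 0.024412.
SE₀ = √(0.12·0.88/68) = 0.039407.
z = (−)0.024412/0.039407 = -0.619.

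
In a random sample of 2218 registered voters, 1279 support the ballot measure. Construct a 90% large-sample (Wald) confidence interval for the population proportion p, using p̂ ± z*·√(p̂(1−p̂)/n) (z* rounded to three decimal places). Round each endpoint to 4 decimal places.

p̂ = 1279/2218 = 0.57665.
Standard error of p̂: √(0.244125/2218) = √0.000110066 = 0.010491.
The 90% critical value is z* = 1.645.
Margin of error: 1.645 × 0.010491 = 0.01726.
So the interval runs from 0.5594 to 0.5939.

(0.5594, 0.5939)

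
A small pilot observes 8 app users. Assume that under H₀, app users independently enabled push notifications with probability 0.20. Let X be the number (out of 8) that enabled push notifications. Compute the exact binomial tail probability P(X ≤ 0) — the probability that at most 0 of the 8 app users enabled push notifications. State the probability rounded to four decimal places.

X ~ Binomial(n=8, p=0.20).
P(X ≤ 0) = C(8,0)·0.20^0·0.80^8.
= 0.167772 = 0.1678.

P = 0.1678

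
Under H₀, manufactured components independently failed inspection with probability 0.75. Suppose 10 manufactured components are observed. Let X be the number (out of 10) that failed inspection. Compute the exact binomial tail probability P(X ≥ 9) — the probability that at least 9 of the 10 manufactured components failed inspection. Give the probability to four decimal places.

X is binomial with n = 10 and p = 0.75.
P(X ≥ 9) = C(10,9)·0.75^9·0.25^1 + C(10,10)·0.75^10·0.25^0.
= 0.187712 + 0.056314 = 0.2440.

P = 0.2440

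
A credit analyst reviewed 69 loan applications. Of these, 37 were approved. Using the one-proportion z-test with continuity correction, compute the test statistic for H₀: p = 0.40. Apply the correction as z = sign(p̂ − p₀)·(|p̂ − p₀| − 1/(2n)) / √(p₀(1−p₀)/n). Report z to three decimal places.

z = 2.187

With x = 37 successes in n = 69, p̂ = 0.53623. p̂ − p₀ = 0.136232.
Continuity correction 1/(2n) = 1/138 = 0.007246.
Corrected numerator: |0.136232| − 0.007246 = 0.128986.
Null standard error: √(0.40·0.60/69) = √0.003478261 = 0.058977.
z = +0.128986/0.058977 = 2.187.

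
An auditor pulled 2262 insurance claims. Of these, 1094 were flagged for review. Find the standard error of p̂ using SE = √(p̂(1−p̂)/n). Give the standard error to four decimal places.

The sample proportion is 1094/2262 = 0.48364.
p̂(1−p̂) = 0.48364·0.51636 = 0.249732.
Dividing by n and taking the root: √0.000110403 = 0.0105.

SE = 0.0105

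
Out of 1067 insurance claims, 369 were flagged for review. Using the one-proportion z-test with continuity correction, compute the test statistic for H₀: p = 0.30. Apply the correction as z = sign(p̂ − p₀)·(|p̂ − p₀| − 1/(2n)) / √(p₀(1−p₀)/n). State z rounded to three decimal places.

Sample proportion p̂ = 369/1067 = 0.34583. p̂ − p₀ = 0.045829.
1/(2n) = 0.000469.
Corrected numerator: |0.045829| − 0.000469 = 0.045360.
Under H₀, SE = √(p₀(1−p₀)/n) = √(0.30·0.70/1067) = √0.000196813 = 0.014029.
z = +0.045360/0.014029 = 3.233.

z = 3.233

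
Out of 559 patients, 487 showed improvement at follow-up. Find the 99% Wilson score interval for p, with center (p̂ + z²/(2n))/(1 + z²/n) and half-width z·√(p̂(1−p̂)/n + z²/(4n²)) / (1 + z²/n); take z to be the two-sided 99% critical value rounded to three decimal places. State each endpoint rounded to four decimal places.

p̂ = 487/559 = 0.87120; z = 2.576, so z² = 6.635776.
Denominator 1 + z²/n = 1 + 6.635776/559 = 1.011871.
Adjusted center: (0.87120 + z²/(2n))/1.011871 = 0.86684.
Radicand: p̂(1−p̂)/n + z²/(4n²) = 0.000200736 + 0.000005309 = 0.000206045.
Half-width = 2.576·√0.000206045/1.011871 = 0.03654.
Interval: 0.86684 ± 0.03654 → (0.8303, 0.9034).

(0.8303, 0.9034)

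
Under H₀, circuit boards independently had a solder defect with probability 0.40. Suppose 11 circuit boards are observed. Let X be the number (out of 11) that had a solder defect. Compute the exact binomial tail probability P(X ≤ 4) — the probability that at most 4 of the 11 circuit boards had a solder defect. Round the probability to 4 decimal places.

P = 0.5328

X is binomial with n = 11 and p = 0.40.
P(X ≤ 4) = Σ_{j=0}^{4} C(11,j)·0.40^j·0.60^{11−j}.
= 0.003628 + 0.026605 + 0.088684 + 0.177367 + 0.236490 = 0.5328.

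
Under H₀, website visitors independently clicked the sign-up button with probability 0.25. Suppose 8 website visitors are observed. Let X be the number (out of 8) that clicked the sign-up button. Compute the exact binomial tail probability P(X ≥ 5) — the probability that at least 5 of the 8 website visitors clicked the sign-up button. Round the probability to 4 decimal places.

P = 0.0273

X is binomial with n = 8 and p = 0.25.
P(X ≥ 5) = C(8,5)·0.25^5·0.75^3 + C(8,6)·0.25^6·0.75^2 + C(8,7)·0.25^7·0.75^1 + C(8,8)·0.25^8·0.75^0.
= 0.023071 + 0.003845 + 0.000366 + 0.000015 = 0.0273.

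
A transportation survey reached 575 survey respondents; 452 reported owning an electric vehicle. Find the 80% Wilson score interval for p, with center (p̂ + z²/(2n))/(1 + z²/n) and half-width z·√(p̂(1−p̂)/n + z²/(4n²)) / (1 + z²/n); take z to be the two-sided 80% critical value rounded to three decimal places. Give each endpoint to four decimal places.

(0.7634, 0.8072)

Here p̂ = 452/575 = 0.78609 and z = 1.282 (z² = 1.643524).
1 + z²/n = 1.002858.
Adjusted center: (0.78609 + z²/(2n))/1.002858 = 0.78527.
Radicand: p̂(1−p̂)/n + z²/(4n²) = 0.000292442 + 0.000001243 = 0.000293685.
Half-width = 1.282·√0.000293685/1.002858 = 0.02191.
Interval: 0.78527 ± 0.02191 → (0.7634, 0.8072).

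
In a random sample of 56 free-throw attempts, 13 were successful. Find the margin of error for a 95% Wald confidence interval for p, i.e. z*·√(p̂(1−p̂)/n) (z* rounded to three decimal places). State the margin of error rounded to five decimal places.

p̂ = 13/56 = 0.23214.
Standard error of p̂: √(0.178253/56) = √0.003183081 = 0.056419.
For 95% confidence, z* = 1.960.
So ME = 0.11058.

ME = 0.11058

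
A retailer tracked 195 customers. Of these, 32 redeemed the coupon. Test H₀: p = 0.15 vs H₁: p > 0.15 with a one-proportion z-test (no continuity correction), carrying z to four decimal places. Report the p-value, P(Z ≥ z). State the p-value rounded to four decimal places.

p-value = 0.2906

With x = 32 successes in n = 195, p̂ = 0.16410.
Under H₀, SE = √(p₀(1−p₀)/n) = √(0.15·0.85/195) = √0.000653846 = 0.025570.
Test statistic (full precision, shown to 4 dp): z = (32/195 − 0.15)/SE₀ ≈ 0.5515.
p-value = P(Z ≥ z) with z = 0.5515 → 0.2906.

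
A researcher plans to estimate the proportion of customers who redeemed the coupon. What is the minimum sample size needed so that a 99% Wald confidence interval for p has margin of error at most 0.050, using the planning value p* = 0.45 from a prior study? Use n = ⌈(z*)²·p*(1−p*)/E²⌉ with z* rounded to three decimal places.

n = 657

The 99% critical value is z* = 2.576.
p*(1−p*) = 0.2475.
(z*)²·p*(1−p*)/E² = 6.635776·0.2475/0.002500 = 656.942.
⌈656.942⌉ = 657.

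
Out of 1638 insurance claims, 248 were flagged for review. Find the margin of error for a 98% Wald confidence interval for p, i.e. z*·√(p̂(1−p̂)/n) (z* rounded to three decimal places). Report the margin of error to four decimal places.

p̂ = 248/1638 = 0.15140.
SE(p̂) = √(0.15140·0.84860/1638) = 0.008857.
z* = 2.326 at the 98% level.
Margin of error = z*·SE = 2.326 × 0.008857 = 0.0206.

ME = 0.0206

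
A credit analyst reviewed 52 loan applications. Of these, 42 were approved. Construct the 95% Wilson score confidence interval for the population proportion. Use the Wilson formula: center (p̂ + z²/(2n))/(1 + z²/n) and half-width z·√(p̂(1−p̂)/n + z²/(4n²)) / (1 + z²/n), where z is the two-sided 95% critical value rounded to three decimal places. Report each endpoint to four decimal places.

p̂ = 42/52 = 0.80769; z = 1.960, so z² = 3.841600.
Denominator 1 + z²/n = 1 + 3.841600/52 = 1.073877.
Adjusted center: (0.80769 + z²/(2n))/1.073877 = 0.78652.
Radicand: p̂(1−p̂)/n + z²/(4n²) = 0.002987028 + 0.000355178 = 0.003342206.
Half-width = z·√(radicand)/denom = 1.960·0.057812/1.073877 = 0.10552.
So the interval runs from 0.6810 to 0.8920.

(0.6810, 0.8920)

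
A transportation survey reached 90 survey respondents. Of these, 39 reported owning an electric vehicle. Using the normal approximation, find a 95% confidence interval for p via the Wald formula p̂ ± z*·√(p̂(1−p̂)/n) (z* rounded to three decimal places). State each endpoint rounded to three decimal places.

(0.331, 0.536)

Sample proportion p̂ = 39/90 = 0.43333.
SE(p̂) = √(0.43333·0.56667/90) = 0.052234.
z* = 1.960 at the 95% level.
Margin of error: 1.960 × 0.052234 = 0.10238.
So the interval runs from 0.331 to 0.536.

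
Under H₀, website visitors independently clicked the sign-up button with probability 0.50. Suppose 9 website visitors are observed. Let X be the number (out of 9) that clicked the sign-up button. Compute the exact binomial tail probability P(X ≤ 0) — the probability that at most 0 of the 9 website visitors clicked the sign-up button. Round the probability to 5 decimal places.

X ~ Binomial(n=9, p=0.50).
P(X ≤ 0) = C(9,0)·0.50^0·0.50^9.
= 0.001953 = 0.00195.

P = 0.00195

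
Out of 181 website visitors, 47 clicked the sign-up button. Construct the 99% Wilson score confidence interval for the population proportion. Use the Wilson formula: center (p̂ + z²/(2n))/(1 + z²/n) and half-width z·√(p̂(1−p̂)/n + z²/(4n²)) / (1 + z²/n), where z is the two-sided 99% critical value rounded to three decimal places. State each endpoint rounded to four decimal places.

Here p̂ = 47/181 = 0.25967 and z = 2.576 (z² = 6.635776).
1 + z²/n = 1.036662.
Adjusted center: (0.25967 + z²/(2n))/1.036662 = 0.26817.
Radicand: p̂(1−p̂)/n + z²/(4n²) = 0.001062104 + 0.000050638 = 0.001112742.
Half-width = 2.576·√0.001112742/1.036662 = 0.08289.
CI: 0.26817 ± 0.08289 = (0.1853, 0.3511).

(0.1853, 0.3511)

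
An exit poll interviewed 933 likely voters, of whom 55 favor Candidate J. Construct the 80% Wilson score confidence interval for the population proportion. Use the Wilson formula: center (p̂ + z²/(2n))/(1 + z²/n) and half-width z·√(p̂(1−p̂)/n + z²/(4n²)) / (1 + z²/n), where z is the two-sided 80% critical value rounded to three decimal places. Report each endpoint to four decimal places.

p̂ = 55/933 = 0.05895; z = 1.282, so z² = 1.643524.
Denominator 1 + z²/n = 1 + 1.643524/933 = 1.001762.
Adjusted center: (0.05895 + z²/(2n))/1.001762 = 0.05973.
Radicand: p̂(1−p̂)/n + z²/(4n²) = 0.000059458 + 0.000000472 = 0.000059930.
Half-width = z·√(radicand)/denom = 1.282·0.007741/1.001762 = 0.00991.
So the interval runs from 0.0498 to 0.0696.

(0.0498, 0.0696)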